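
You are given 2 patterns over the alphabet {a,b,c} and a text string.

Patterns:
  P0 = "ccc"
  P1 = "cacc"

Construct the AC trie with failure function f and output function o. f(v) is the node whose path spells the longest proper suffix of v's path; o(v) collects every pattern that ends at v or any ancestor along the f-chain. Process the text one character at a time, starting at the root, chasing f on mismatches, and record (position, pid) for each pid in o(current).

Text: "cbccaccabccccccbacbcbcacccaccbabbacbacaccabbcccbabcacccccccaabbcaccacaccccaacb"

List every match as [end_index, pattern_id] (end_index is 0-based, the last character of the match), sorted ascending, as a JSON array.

Construct AC machine:
Trie (insert patterns):
  0='ε' goto c→1
  1='c' goto a→4 c→2
  2='cc' goto c→3
  3='ccc' goto ·  ←P0
  4='ca' goto c→5
  5='cac' goto c→6
  6='cacc' goto ·  ←P1

Failure links (BFS by depth):
  n1('c'): parent n0 fail=0; on 'c' 0 → fail=0;  out ∅∪∅=∅
  n2('cc'): parent n1 fail=0; on 'c' 0 → fail=1;  out ∅∪∅=∅
  n4('ca'): parent n1 fail=0; on 'a' 0 → fail=0;  out ∅∪∅=∅
  n3('ccc'): parent n2 fail=1; on 'c' 1 → fail=2;  out {0}∪∅={0}
  n5('cac'): parent n4 fail=0; on 'c' 0 → fail=1;  out ∅∪∅=∅
  n6('cacc'): parent n5 fail=1; on 'c' 1 → fail=2;  out {1}∪∅={1}

Text stream:
pos 0 'c': at 1
pos 1 'b': at 0 (fail-walked)
pos 2 'c': at 1
pos 3 'c': at 2
pos 4 'a': at 4 (fail-walked)
pos 5 'c': at 5
pos 6 'c': at 6  ** P1@[3:6]
pos 7 'a': at 4 (fail-walked)
pos 8 'b': at 0 (fail-walked)
pos 9 'c': at 1
pos 10 'c': at 2
pos 11 'c': at 3  ** P0@[9:11]
pos 12 'c': at 3 (fail-walked)  ** P0@[10:12]
pos 13 'c': at 3 (fail-walked)  ** P0@[11:13]
pos 14 'c': at 3 (fail-walked)  ** P0@[12:14]
pos 15 'b': at 0 (fail-walked)
pos 16 'a': at 0
pos 17 'c': at 1
pos 18 'b': at 0 (fail-walked)
pos 19 'c': at 1
pos 20 'b': at 0 (fail-walked)
pos 21 'c': at 1
pos 22 'a': at 4
pos 23 'c': at 5
pos 24 'c': at 6  ** P1@[21:24]
pos 25 'c': at 3 (fail-walked)  ** P0@[23:25]
pos 26 'a': at 4 (fail-walked)
pos 27 'c': at 5
pos 28 'c': at 6  ** P1@[25:28]
pos 29 'b': at 0 (fail-walked)
pos 30 'a': at 0
pos 31 'b': at 0
pos 32 'b': at 0
pos 33 'a': at 0
pos 34 'c': at 1
pos 35 'b': at 0 (fail-walked)
pos 36 'a': at 0
pos 37 'c': at 1
pos 38 'a': at 4
pos 39 'c': at 5
pos 40 'c': at 6  ** P1@[37:40]
pos 41 'a': at 4 (fail-walked)
pos 42 'b': at 0 (fail-walked)
pos 43 'b': at 0
pos 44 'c': at 1
pos 45 'c': at 2
pos 46 'c': at 3  ** P0@[44:46]
pos 47 'b': at 0 (fail-walked)
pos 48 'a': at 0
pos 49 'b': at 0
pos 50 'c': at 1
pos 51 'a': at 4
pos 52 'c': at 5
pos 53 'c': at 6  ** P1@[50:53]
pos 54 'c': at 3 (fail-walked)  ** P0@[52:54]
pos 55 'c': at 3 (fail-walked)  ** P0@[53:55]
pos 56 'c': at 3 (fail-walked)  ** P0@[54:56]
pos 57 'c': at 3 (fail-walked)  ** P0@[55:57]
pos 58 'c': at 3 (fail-walked)  ** P0@[56:58]
pos 59 'a': at 4 (fail-walked)
pos 60 'a': at 0 (fail-walked)
pos 61 'b': at 0
pos 62 'b': at 0
pos 63 'c': at 1
pos 64 'a': at 4
pos 65 'c': at 5
pos 66 'c': at 6  ** P1@[63:66]
pos 67 'a': at 4 (fail-walked)
pos 68 'c': at 5
pos 69 'a': at 4 (fail-walked)
pos 70 'c': at 5
pos 71 'c': at 6  ** P1@[68:71]
pos 72 'c': at 3 (fail-walked)  ** P0@[70:72]
pos 73 'c': at 3 (fail-walked)  ** P0@[71:73]
pos 74 'a': at 4 (fail-walked)
pos 75 'a': at 0 (fail-walked)
pos 76 'c': at 1
pos 77 'b': at 0 (fail-walked)

Result: [[6,1],[11,0],[12,0],[13,0],[14,0],[24,1],[25,0],[28,1],[40,1],[46,0],[53,1],[54,0],[55,0],[56,0],[57,0],[58,0],[66,1],[71,1],[72,0],[73,0]]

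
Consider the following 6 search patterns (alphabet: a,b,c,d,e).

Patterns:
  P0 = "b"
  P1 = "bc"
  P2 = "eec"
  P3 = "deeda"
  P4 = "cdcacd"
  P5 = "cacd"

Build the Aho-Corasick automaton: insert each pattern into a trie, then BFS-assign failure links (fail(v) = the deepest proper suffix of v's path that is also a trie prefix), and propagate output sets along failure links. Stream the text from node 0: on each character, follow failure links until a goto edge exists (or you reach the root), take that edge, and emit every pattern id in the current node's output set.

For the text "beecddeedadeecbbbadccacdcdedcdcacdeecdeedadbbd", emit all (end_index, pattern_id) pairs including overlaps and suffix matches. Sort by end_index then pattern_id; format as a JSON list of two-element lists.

Build:
Trie nodes:
  n0 'ε': b→1 c→11 d→6 e→3
  n1 'b': c→2  ←P0
  n2 'bc': ·  ←P1
  n3 'e': e→4
  n4 'ee': c→5
  n5 'eec': ·  ←P2
  n6 'd': e→7
  n7 'de': e→8
  n8 'dee': d→9
  n9 'deed': a→10
  n10 'deeda': ·  ←P3
  n11 'c': a→17 d→12
  n12 'cd': c→13
  n13 'cdc': a→14
  n14 'cdca': c→15
  n15 'cdcac': d→16
  n16 'cdcacd': ·  ←P4
  n17 'ca': c→18
  n18 'cac': d→19
  n19 'cacd': ·  ←P5

Failure links (BFS by depth):
  n1('b'): parent n0 fail=0; on 'b' 0 → fail=0;  out {0}∪∅={0}
  n3('e'): parent n0 fail=0; on 'e' 0 → fail=0;  out ∅∪∅=∅
  n6('d'): parent n0 fail=0; on 'd' 0 → fail=0;  out ∅∪∅=∅
  n11('c'): parent n0 fail=0; on 'c' 0 → fail=0;  out ∅∪∅=∅
  n2('bc'): parent n1 fail=0; on 'c' 0 → fail=11;  out {1}∪∅={1}
  n4('ee'): parent n3 fail=0; on 'e' 0 → fail=3;  out ∅∪∅=∅
  n7('de'): parent n6 fail=0; on 'e' 0 → fail=3;  out ∅∪∅=∅
  n12('cd'): parent n11 fail=0; on 'd' 0 → fail=6;  out ∅∪∅=∅
  n17('ca'): parent n11 fail=0; on 'a' 0 → fail=0;  out ∅∪∅=∅
  n5('eec'): parent n4 fail=3; on 'c' 3→0 → fail=11;  out {2}∪∅={2}
  n8('dee'): parent n7 fail=3; on 'e' 3 → fail=4;  out ∅∪∅=∅
  n13('cdc'): parent n12 fail=6; on 'c' 6→0 → fail=11;  out ∅∪∅=∅
  n18('cac'): parent n17 fail=0; on 'c' 0 → fail=11;  out ∅∪∅=∅
  n9('deed'): parent n8 fail=4; on 'd' 4→3→0 → fail=6;  out ∅∪∅=∅
  n14('cdca'): parent n13 fail=11; on 'a' 11 → fail=17;  out ∅∪∅=∅
  n19('cacd'): parent n18 fail=11; on 'd' 11 → fail=12;  out {5}∪∅={5}
  n10('deeda'): parent n9 fail=6; on 'a' 6→0 → fail=0;  out {3}∪∅={3}
  n15('cdcac'): parent n14 fail=17; on 'c' 17 → fail=18;  out ∅∪∅=∅
  n16('cdcacd'): parent n15 fail=18; on 'd' 18 → fail=19;  out {4}∪{5}={4,5}

Run:
pos 0 'b': at 1  emit P0@[0:0]
pos 1 'e': at 3 (via fail)
pos 2 'e': at 4
pos 3 'c': at 5  emit P2@[1:3]
pos 4 'd': at 12 (via fail)
pos 5 'd': at 6 (via fail)
pos 6 'e': at 7
pos 7 'e': at 8
pos 8 'd': at 9
pos 9 'a': at 10  emit P3@[5:9]
pos 10 'd': at 6 (via fail)
pos 11 'e': at 7
pos 12 'e': at 8
pos 13 'c': at 5 (via fail)  emit P2@[11:13]
pos 14 'b': at 1 (via fail)  emit P0@[14:14]
pos 15 'b': at 1 (via fail)  emit P0@[15:15]
pos 16 'b': at 1 (via fail)  emit P0@[16:16]
pos 17 'a': at 0 (via fail)
pos 18 'd': at 6
pos 19 'c': at 11 (via fail)
pos 20 'c': at 11 (via fail)
pos 21 'a': at 17
pos 22 'c': at 18
pos 23 'd': at 19  emit P5@[20:23]
pos 24 'c': at 13 (via fail)
pos 25 'd': at 12 (via fail)
pos 26 'e': at 7 (via fail)
pos 27 'd': at 6 (via fail)
pos 28 'c': at 11 (via fail)
pos 29 'd': at 12
pos 30 'c': at 13
pos 31 'a': at 14
pos 32 'c': at 15
pos 33 'd': at 16  emit P4@[28:33],P5@[30:33]
pos 34 'e': at 7 (via fail)
pos 35 'e': at 8
pos 36 'c': at 5 (via fail)  emit P2@[34:36]
pos 37 'd': at 12 (via fail)
pos 38 'e': at 7 (via fail)
pos 39 'e': at 8
pos 40 'd': at 9
pos 41 'a': at 10  emit P3@[37:41]
pos 42 'd': at 6 (via fail)
pos 43 'b': at 1 (via fail)  emit P0@[43:43]
pos 44 'b': at 1 (via fail)  emit P0@[44:44]
pos 45 'd': at 6 (via fail)

Result: [[0,0],[3,2],[9,3],[13,2],[14,0],[15,0],[16,0],[23,5],[33,4],[33,5],[36,2],[41,3],[43,0],[44,0]]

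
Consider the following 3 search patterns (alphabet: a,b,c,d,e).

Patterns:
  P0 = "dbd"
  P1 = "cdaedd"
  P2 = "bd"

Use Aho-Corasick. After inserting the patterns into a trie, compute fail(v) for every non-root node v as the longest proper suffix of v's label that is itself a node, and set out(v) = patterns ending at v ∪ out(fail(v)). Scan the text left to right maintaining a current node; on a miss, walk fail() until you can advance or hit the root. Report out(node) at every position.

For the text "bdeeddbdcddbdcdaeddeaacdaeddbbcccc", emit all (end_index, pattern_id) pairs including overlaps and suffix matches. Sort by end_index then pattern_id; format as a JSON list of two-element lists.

Build:
Trie (insert patterns):
  0='ε' goto b→10 c→4 d→1
  1='d' goto b→2
  2='db' goto d→3
  3='dbd' goto ·  [P0 ends]
  4='c' goto d→5
  5='cd' goto a→6
  6='cda' goto e→7
  7='cdae' goto d→8
  8='cdaed' goto d→9
  9='cdaedd' goto ·  [P1 ends]
  10='b' goto d→11
  11='bd' goto ·  [P2 ends]

Failure links (BFS by depth):
  fail(1) 'd': from fail(0)=0 chase 'd': 0 ⇒ 0;  out=∅∪out(0)=∅
  fail(4) 'c': from fail(0)=0 chase 'c': 0 ⇒ 0;  out=∅∪out(0)=∅
  fail(10) 'b': from fail(0)=0 chase 'b': 0 ⇒ 0;  out=∅∪out(0)=∅
  fail(2) 'db': from fail(1)=0 chase 'b': 0 ⇒ 10;  out=∅∪out(10)=∅
  fail(5) 'cd': from fail(4)=0 chase 'd': 0 ⇒ 1;  out=∅∪out(1)=∅
  fail(11) 'bd': from fail(10)=0 chase 'd': 0 ⇒ 1;  out={2}∪out(1)={2}
  fail(3) 'dbd': from fail(2)=10 chase 'd': 10 ⇒ 11;  out={0}∪out(11)={0,2}
  fail(6) 'cda': from fail(5)=1 chase 'a': 1→0 ⇒ 0;  out=∅∪out(0)=∅
  fail(7) 'cdae': from fail(6)=0 chase 'e': 0 ⇒ 0;  out=∅∪out(0)=∅
  fail(8) 'cdaed': from fail(7)=0 chase 'd': 0 ⇒ 1;  out=∅∪out(1)=∅
  fail(9) 'cdaedd': from fail(8)=1 chase 'd': 1→0 ⇒ 1;  out={1}∪out(1)={1}

Text stream:
i=0 'b': node 0→10
i=1 'd': node 10→11  ** P2@[0:1]
i=2 'e': node 11→0 (fail-walked)
i=3 'e': node 0→0
i=4 'd': node 0→1
i=5 'd': node 1→1 (fail-walked)
i=6 'b': node 1→2
i=7 'd': node 2→3  ** P0@[5:7],P2@[6:7]
i=8 'c': node 3→4 (fail-walked)
i=9 'd': node 4→5
i=10 'd': node 5→1 (fail-walked)
i=11 'b': node 1→2
i=12 'd': node 2→3  ** P0@[10:12],P2@[11:12]
i=13 'c': node 3→4 (fail-walked)
i=14 'd': node 4→5
i=15 'a': node 5→6
i=16 'e': node 6→7
i=17 'd': node 7→8
i=18 'd': node 8→9  ** P1@[13:18]
i=19 'e': node 9→0 (fail-walked)
i=20 'a': node 0→0
i=21 'a': node 0→0
i=22 'c': node 0→4
i=23 'd': node 4→5
i=24 'a': node 5→6
i=25 'e': node 6→7
i=26 'd': node 7→8
i=27 'd': node 8→9  ** P1@[22:27]
i=28 'b': node 9→2 (fail-walked)
i=29 'b': node 2→10 (fail-walked)
i=30 'c': node 10→4 (fail-walked)
i=31 'c': node 4→4 (fail-walked)
i=32 'c': node 4→4 (fail-walked)
i=33 'c': node 4→4 (fail-walked)

Matches: [[1,2],[7,0],[7,2],[12,0],[12,2],[18,1],[27,1]]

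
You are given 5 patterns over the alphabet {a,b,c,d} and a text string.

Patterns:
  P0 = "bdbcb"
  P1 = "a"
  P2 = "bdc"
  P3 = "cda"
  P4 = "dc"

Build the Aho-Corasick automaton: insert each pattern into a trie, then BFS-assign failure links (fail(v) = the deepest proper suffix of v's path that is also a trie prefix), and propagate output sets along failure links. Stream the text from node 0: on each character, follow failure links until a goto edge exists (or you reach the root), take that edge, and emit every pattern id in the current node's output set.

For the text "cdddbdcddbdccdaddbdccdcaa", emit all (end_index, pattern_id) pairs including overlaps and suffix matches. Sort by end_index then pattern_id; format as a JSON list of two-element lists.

Build automaton:
Trie nodes:
  0='ε' goto a→6 b→1 c→8 d→11
  1='b' goto d→2
  2='bd' goto b→3 c→7
  3='bdb' goto c→4
  4='bdbc' goto b→5
  5='bdbcb' goto ·  [P0 ends]
  6='a' goto ·  [P1 ends]
  7='bdc' goto ·  [P2 ends]
  8='c' goto d→9
  9='cd' goto a→10
  10='cda' goto ·  [P3 ends]
  11='d' goto c→12
  12='dc' goto ·  [P4 ends]

BFS fail/out derivation:
  n1('b'): parent n0 fail=0; on 'b' 0 → fail=0;  out ∅∪∅=∅
  n6('a'): parent n0 fail=0; on 'a' 0 → fail=0;  out {1}∪∅={1}
  n8('c'): parent n0 fail=0; on 'c' 0 → fail=0;  out ∅∪∅=∅
  n11('d'): parent n0 fail=0; on 'd' 0 → fail=0;  out ∅∪∅=∅
  n2('bd'): parent n1 fail=0; on 'd' 0 → fail=11;  out ∅∪∅=∅
  n9('cd'): parent n8 fail=0; on 'd' 0 → fail=11;  out ∅∪∅=∅
  n12('dc'): parent n11 fail=0; on 'c' 0 → fail=8;  out {4}∪∅={4}
  n3('bdb'): parent n2 fail=11; on 'b' 11→0 → fail=1;  out ∅∪∅=∅
  n7('bdc'): parent n2 fail=11; on 'c' 11 → fail=12;  out {2}∪{4}={2,4}
  n10('cda'): parent n9 fail=11; on 'a' 11→0 → fail=6;  out {3}∪{1}={1,3}
  n4('bdbc'): parent n3 fail=1; on 'c' 1→0 → fail=8;  out ∅∪∅=∅
  n5('bdbcb'): parent n4 fail=8; on 'b' 8→0 → fail=1;  out {0}∪∅={0}

Run:
i=0 'c': node 0→8
i=1 'd': node 8→9
i=2 'd': node 9→11 (via fail)
i=3 'd': node 11→11 (via fail)
i=4 'b': node 11→1 (via fail)
i=5 'd': node 1→2
i=6 'c': node 2→7  emit P2@[4:6],P4@[5:6]
i=7 'd': node 7→9 (via fail)
i=8 'd': node 9→11 (via fail)
i=9 'b': node 11→1 (via fail)
i=10 'd': node 1→2
i=11 'c': node 2→7  emit P2@[9:11],P4@[10:11]
i=12 'c': node 7→8 (via fail)
i=13 'd': node 8→9
i=14 'a': node 9→10  emit P1@[14:14],P3@[12:14]
i=15 'd': node 10→11 (via fail)
i=16 'd': node 11→11 (via fail)
i=17 'b': node 11→1 (via fail)
i=18 'd': node 1→2
i=19 'c': node 2→7  emit P2@[17:19],P4@[18:19]
i=20 'c': node 7→8 (via fail)
i=21 'd': node 8→9
i=22 'c': node 9→12 (via fail)  emit P4@[21:22]
i=23 'a': node 12→6 (via fail)  emit P1@[23:23]
i=24 'a': node 6→6 (via fail)  emit P1@[24:24]

Result: [[6,2],[6,4],[11,2],[11,4],[14,1],[14,3],[19,2],[19,4],[22,4],[23,1],[24,1]]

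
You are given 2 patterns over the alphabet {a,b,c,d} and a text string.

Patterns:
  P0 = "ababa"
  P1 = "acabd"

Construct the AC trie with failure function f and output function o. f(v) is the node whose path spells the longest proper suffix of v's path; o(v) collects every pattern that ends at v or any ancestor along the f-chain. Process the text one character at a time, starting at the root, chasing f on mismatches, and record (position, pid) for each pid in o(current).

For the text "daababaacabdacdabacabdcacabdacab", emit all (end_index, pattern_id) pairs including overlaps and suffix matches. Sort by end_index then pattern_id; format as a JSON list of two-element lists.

Build:
Trie (insert patterns):
  0='ε' goto a→1
  1='a' goto b→2 c→6
  2='ab' goto a→3
  3='aba' goto b→4
  4='abab' goto a→5
  5='ababa' goto ·  ←P0
  6='ac' goto a→7
  7='aca' goto b→8
  8='acab' goto d→9
  9='acabd' goto ·  ←P1

BFS fail/out derivation:
  fail(1) 'a': from fail(0)=0 chase 'a': 0 ⇒ 0;  out=∅∪out(0)=∅
  fail(2) 'ab': from fail(1)=0 chase 'b': 0 ⇒ 0;  out=∅∪out(0)=∅
  fail(6) 'ac': from fail(1)=0 chase 'c': 0 ⇒ 0;  out=∅∪out(0)=∅
  fail(3) 'aba': from fail(2)=0 chase 'a': 0 ⇒ 1;  out=∅∪out(1)=∅
  fail(7) 'aca': from fail(6)=0 chase 'a': 0 ⇒ 1;  out=∅∪out(1)=∅
  fail(4) 'abab': from fail(3)=1 chase 'b': 1 ⇒ 2;  out=∅∪out(2)=∅
  fail(8) 'acab': from fail(7)=1 chase 'b': 1 ⇒ 2;  out=∅∪out(2)=∅
  fail(5) 'ababa': from fail(4)=2 chase 'a': 2 ⇒ 3;  out={0}∪out(3)={0}
  fail(9) 'acabd': from fail(8)=2 chase 'd': 2→0 ⇒ 0;  out={1}∪out(0)={1}

Scan:
i=0 'd': node 0→0
i=1 'a': node 0→1
i=2 'a': node 1→1 ·f
i=3 'b': node 1→2
i=4 'a': node 2→3
i=5 'b': node 3→4
i=6 'a': node 4→5  → match P0@[2:6]
i=7 'a': node 5→1 ·f
i=8 'c': node 1→6
i=9 'a': node 6→7
i=10 'b': node 7→8
i=11 'd': node 8→9  → match P1@[7:11]
i=12 'a': node 9→1 ·f
i=13 'c': node 1→6
i=14 'd': node 6→0 ·f
i=15 'a': node 0→1
i=16 'b': node 1→2
i=17 'a': node 2→3
i=18 'c': node 3→6 ·f
i=19 'a': node 6→7
i=20 'b': node 7→8
i=21 'd': node 8→9  → match P1@[17:21]
i=22 'c': node 9→0 ·f
i=23 'a': node 0→1
i=24 'c': node 1→6
i=25 'a': node 6→7
i=26 'b': node 7→8
i=27 'd': node 8→9  → match P1@[23:27]
i=28 'a': node 9→1 ·f
i=29 'c': node 1→6
i=30 'a': node 6→7
i=31 'b': node 7→8

Result: [[6,0],[11,1],[21,1],[27,1]]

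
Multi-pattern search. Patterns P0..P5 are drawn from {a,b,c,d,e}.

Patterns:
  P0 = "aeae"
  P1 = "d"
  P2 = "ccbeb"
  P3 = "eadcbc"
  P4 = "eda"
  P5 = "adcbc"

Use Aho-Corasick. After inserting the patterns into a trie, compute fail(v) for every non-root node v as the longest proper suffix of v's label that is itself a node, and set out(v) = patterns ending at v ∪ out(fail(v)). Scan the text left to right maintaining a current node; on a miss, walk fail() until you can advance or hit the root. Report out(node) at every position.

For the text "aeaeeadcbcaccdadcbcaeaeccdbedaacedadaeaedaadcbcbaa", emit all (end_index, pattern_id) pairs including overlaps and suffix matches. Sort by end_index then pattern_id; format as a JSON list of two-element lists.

Construct AC machine:
Trie (insert patterns):
  n0 'ε': a→1 c→6 d→5 e→11
  n1 'a': d→19 e→2
  n2 'ae': a→3
  n3 'aea': e→4
  n4 'aeae': ·  [P0 ends]
  n5 'd': ·  [P1 ends]
  n6 'c': c→7
  n7 'cc': b→8
  n8 'ccb': e→9
  n9 'ccbe': b→10
  n10 'ccbeb': ·  [P2 ends]
  n11 'e': a→12 d→17
  n12 'ea': d→13
  n13 'ead': c→14
  n14 'eadc': b→15
  n15 'eadcb': c→16
  n16 'eadcbc': ·  [P3 ends]
  n17 'ed': a→18
  n18 'eda': ·  [P4 ends]
  n19 'ad': c→20
  n20 'adc': b→21
  n21 'adcb': c→22
  n22 'adcbc': ·  [P5 ends]

BFS fail/out derivation:
  n1('a'): parent n0 fail=0; on 'a' 0 → fail=0;  out ∅∪∅=∅
  n5('d'): parent n0 fail=0; on 'd' 0 → fail=0;  out {1}∪∅={1}
  n6('c'): parent n0 fail=0; on 'c' 0 → fail=0;  out ∅∪∅=∅
  n11('e'): parent n0 fail=0; on 'e' 0 → fail=0;  out ∅∪∅=∅
  n2('ae'): parent n1 fail=0; on 'e' 0 → fail=11;  out ∅∪∅=∅
  n7('cc'): parent n6 fail=0; on 'c' 0 → fail=6;  out ∅∪∅=∅
  n12('ea'): parent n11 fail=0; on 'a' 0 → fail=1;  out ∅∪∅=∅
  n17('ed'): parent n11 fail=0; on 'd' 0 → fail=5;  out ∅∪{1}={1}
  n19('ad'): parent n1 fail=0; on 'd' 0 → fail=5;  out ∅∪{1}={1}
  n3('aea'): parent n2 fail=11; on 'a' 11 → fail=12;  out ∅∪∅=∅
  n8('ccb'): parent n7 fail=6; on 'b' 6→0 → fail=0;  out ∅∪∅=∅
  n13('ead'): parent n12 fail=1; on 'd' 1 → fail=19;  out ∅∪{1}={1}
  n18('eda'): parent n17 fail=5; on 'a' 5→0 → fail=1;  out {4}∪∅={4}
  n20('adc'): parent n19 fail=5; on 'c' 5→0 → fail=6;  out ∅∪∅=∅
  n4('aeae'): parent n3 fail=12; on 'e' 12→1 → fail=2;  out {0}∪∅={0}
  n9('ccbe'): parent n8 fail=0; on 'e' 0 → fail=11;  out ∅∪∅=∅
  n14('eadc'): parent n13 fail=19; on 'c' 19 → fail=20;  out ∅∪∅=∅
  n21('adcb'): parent n20 fail=6; on 'b' 6→0 → fail=0;  out ∅∪∅=∅
  n10('ccbeb'): parent n9 fail=11; on 'b' 11→0 → fail=0;  out {2}∪∅={2}
  n15('eadcb'): parent n14 fail=20; on 'b' 20 → fail=21;  out ∅∪∅=∅
  n22('adcbc'): parent n21 fail=0; on 'c' 0 → fail=6;  out {5}∪∅={5}
  n16('eadcbc'): parent n15 fail=21; on 'c' 21 → fail=22;  out {3}∪{5}={3,5}

Scan:
i=0 'a': node 0→1
i=1 'e': node 1→2
i=2 'a': node 2→3
i=3 'e': node 3→4  ** P0@[0:3]
i=4 'e': node 4→11 (via fail)
i=5 'a': node 11→12
i=6 'd': node 12→13  ** P1@[6:6]
i=7 'c': node 13→14
i=8 'b': node 14→15
i=9 'c': node 15→16  ** P3@[4:9],P5@[5:9]
i=10 'a': node 16→1 (via fail)
i=11 'c': node 1→6 (via fail)
i=12 'c': node 6→7
i=13 'd': node 7→5 (via fail)  ** P1@[13:13]
i=14 'a': node 5→1 (via fail)
i=15 'd': node 1→19  ** P1@[15:15]
i=16 'c': node 19→20
i=17 'b': node 20→21
i=18 'c': node 21→22  ** P5@[14:18]
i=19 'a': node 22→1 (via fail)
i=20 'e': node 1→2
i=21 'a': node 2→3
i=22 'e': node 3→4  ** P0@[19:22]
i=23 'c': node 4→6 (via fail)
i=24 'c': node 6→7
i=25 'd': node 7→5 (via fail)  ** P1@[25:25]
i=26 'b': node 5→0 (via fail)
i=27 'e': node 0→11
i=28 'd': node 11→17  ** P1@[28:28]
i=29 'a': node 17→18  ** P4@[27:29]
i=30 'a': node 18→1 (via fail)
i=31 'c': node 1→6 (via fail)
i=32 'e': node 6→11 (via fail)
i=33 'd': node 11→17  ** P1@[33:33]
i=34 'a': node 17→18  ** P4@[32:34]
i=35 'd': node 18→19 (via fail)  ** P1@[35:35]
i=36 'a': node 19→1 (via fail)
i=37 'e': node 1→2
i=38 'a': node 2→3
i=39 'e': node 3→4  ** P0@[36:39]
i=40 'd': node 4→17 (via fail)  ** P1@[40:40]
i=41 'a': node 17→18  ** P4@[39:41]
i=42 'a': node 18→1 (via fail)
i=43 'd': node 1→19  ** P1@[43:43]
i=44 'c': node 19→20
i=45 'b': node 20→21
i=46 'c': node 21→22  ** P5@[42:46]
i=47 'b': node 22→0 (via fail)
i=48 'a': node 0→1
i=49 'a': node 1→1 (via fail)

Result: [[3,0],[6,1],[9,3],[9,5],[13,1],[15,1],[18,5],[22,0],[25,1],[28,1],[29,4],[33,1],[34,4],[35,1],[39,0],[40,1],[41,4],[43,1],[46,5]]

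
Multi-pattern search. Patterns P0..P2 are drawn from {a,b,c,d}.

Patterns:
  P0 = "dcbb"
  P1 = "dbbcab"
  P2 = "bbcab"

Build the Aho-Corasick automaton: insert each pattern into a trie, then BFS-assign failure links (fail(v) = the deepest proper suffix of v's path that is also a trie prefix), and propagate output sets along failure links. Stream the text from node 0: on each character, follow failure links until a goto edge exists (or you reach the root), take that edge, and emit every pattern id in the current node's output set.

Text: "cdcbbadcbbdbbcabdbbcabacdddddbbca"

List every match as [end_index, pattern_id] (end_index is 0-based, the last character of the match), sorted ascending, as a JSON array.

Build:
Trie nodes:
  0='ε' goto b→10 d→1
  1='d' goto b→5 c→2
  2='dc' goto b→3
  3='dcb' goto b→4
  4='dcbb' goto ·  [P0 ends]
  5='db' goto b→6
  6='dbb' goto c→7
  7='dbbc' goto a→8
  8='dbbca' goto b→9
  9='dbbcab' goto ·  [P1 ends]
  10='b' goto b→11
  11='bb' goto c→12
  12='bbc' goto a→13
  13='bbca' goto b→14
  14='bbcab' goto ·  [P2 ends]

BFS fail/out derivation:
  n1('d'): parent n0 fail=0; on 'd' 0 → fail=0;  out ∅∪∅=∅
  n10('b'): parent n0 fail=0; on 'b' 0 → fail=0;  out ∅∪∅=∅
  n2('dc'): parent n1 fail=0; on 'c' 0 → fail=0;  out ∅∪∅=∅
  n5('db'): parent n1 fail=0; on 'b' 0 → fail=10;  out ∅∪∅=∅
  n11('bb'): parent n10 fail=0; on 'b' 0 → fail=10;  out ∅∪∅=∅
  n3('dcb'): parent n2 fail=0; on 'b' 0 → fail=10;  out ∅∪∅=∅
  n6('dbb'): parent n5 fail=10; on 'b' 10 → fail=11;  out ∅∪∅=∅
  n12('bbc'): parent n11 fail=10; on 'c' 10→0 → fail=0;  out ∅∪∅=∅
  n4('dcbb'): parent n3 fail=10; on 'b' 10 → fail=11;  out {0}∪∅={0}
  n7('dbbc'): parent n6 fail=11; on 'c' 11 → fail=12;  out ∅∪∅=∅
  n13('bbca'): parent n12 fail=0; on 'a' 0 → fail=0;  out ∅∪∅=∅
  n8('dbbca'): parent n7 fail=12; on 'a' 12 → fail=13;  out ∅∪∅=∅
  n14('bbcab'): parent n13 fail=0; on 'b' 0 → fail=10;  out {2}∪∅={2}
  n9('dbbcab'): parent n8 fail=13; on 'b' 13 → fail=14;  out {1}∪{2}={1,2}

Scan:
i=0 'c': node 0→0
i=1 'd': node 0→1
i=2 'c': node 1→2
i=3 'b': node 2→3
i=4 'b': node 3→4  → match P0@[1:4]
i=5 'a': node 4→0 (via fail)
i=6 'd': node 0→1
i=7 'c': node 1→2
i=8 'b': node 2→3
i=9 'b': node 3→4  → match P0@[6:9]
i=10 'd': node 4→1 (via fail)
i=11 'b': node 1→5
i=12 'b': node 5→6
i=13 'c': node 6→7
i=14 'a': node 7→8
i=15 'b': node 8→9  → match P1@[10:15],P2@[11:15]
i=16 'd': node 9→1 (via fail)
i=17 'b': node 1→5
i=18 'b': node 5→6
i=19 'c': node 6→7
i=20 'a': node 7→8
i=21 'b': node 8→9  → match P1@[16:21],P2@[17:21]
i=22 'a': node 9→0 (via fail)
i=23 'c': node 0→0
i=24 'd': node 0→1
i=25 'd': node 1→1 (via fail)
i=26 'd': node 1→1 (via fail)
i=27 'd': node 1→1 (via fail)
i=28 'd': node 1→1 (via fail)
i=29 'b': node 1→5
i=30 'b': node 5→6
i=31 'c': node 6→7
i=32 'a': node 7→8

Matches: [[4,0],[9,0],[15,1],[15,2],[21,1],[21,2]]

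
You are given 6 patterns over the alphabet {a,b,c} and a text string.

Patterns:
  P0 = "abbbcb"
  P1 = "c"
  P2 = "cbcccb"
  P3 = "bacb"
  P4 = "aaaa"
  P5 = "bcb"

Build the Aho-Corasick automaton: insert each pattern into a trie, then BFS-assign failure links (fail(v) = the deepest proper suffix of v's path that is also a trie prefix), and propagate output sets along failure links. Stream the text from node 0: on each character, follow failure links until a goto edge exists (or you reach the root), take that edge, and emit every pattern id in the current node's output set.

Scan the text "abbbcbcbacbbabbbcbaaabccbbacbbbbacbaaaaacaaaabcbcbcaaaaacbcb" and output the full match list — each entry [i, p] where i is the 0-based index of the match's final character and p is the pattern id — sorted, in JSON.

Construct AC machine:
Trie nodes:
  n0 'ε': a→1 b→13 c→7
  n1 'a': a→17 b→2
  n2 'ab': b→3
  n3 'abb': b→4
  n4 'abbb': c→5
  n5 'abbbc': b→6
  n6 'abbbcb': ·  ←P0
  n7 'c': b→8  ←P1
  n8 'cb': c→9
  n9 'cbc': c→10
  n10 'cbcc': c→11
  n11 'cbccc': b→12
  n12 'cbcccb': ·  ←P2
  n13 'b': a→14 c→20
  n14 'ba': c→15
  n15 'bac': b→16
  n16 'bacb': ·  ←P3
  n17 'aa': a→18
  n18 'aaa': a→19
  n19 'aaaa': ·  ←P4
  n20 'bc': b→21
  n21 'bcb': ·  ←P5

BFS fail/out derivation:
  n1('a'): parent n0 fail=0; on 'a' 0 → fail=0;  out ∅∪∅=∅
  n7('c'): parent n0 fail=0; on 'c' 0 → fail=0;  out {1}∪∅={1}
  n13('b'): parent n0 fail=0; on 'b' 0 → fail=0;  out ∅∪∅=∅
  n2('ab'): parent n1 fail=0; on 'b' 0 → fail=13;  out ∅∪∅=∅
  n8('cb'): parent n7 fail=0; on 'b' 0 → fail=13;  out ∅∪∅=∅
  n14('ba'): parent n13 fail=0; on 'a' 0 → fail=1;  out ∅∪∅=∅
  n17('aa'): parent n1 fail=0; on 'a' 0 → fail=1;  out ∅∪∅=∅
  n20('bc'): parent n13 fail=0; on 'c' 0 → fail=7;  out ∅∪{1}={1}
  n3('abb'): parent n2 fail=13; on 'b' 13→0 → fail=13;  out ∅∪∅=∅
  n9('cbc'): parent n8 fail=13; on 'c' 13 → fail=20;  out ∅∪{1}={1}
  n15('bac'): parent n14 fail=1; on 'c' 1→0 → fail=7;  out ∅∪{1}={1}
  n18('aaa'): parent n17 fail=1; on 'a' 1 → fail=17;  out ∅∪∅=∅
  n21('bcb'): parent n20 fail=7; on 'b' 7 → fail=8;  out {5}∪∅={5}
  n4('abbb'): parent n3 fail=13; on 'b' 13→0 → fail=13;  out ∅∪∅=∅
  n10('cbcc'): parent n9 fail=20; on 'c' 20→7→0 → fail=7;  out ∅∪{1}={1}
  n16('bacb'): parent n15 fail=7; on 'b' 7 → fail=8;  out {3}∪∅={3}
  n19('aaaa'): parent n18 fail=17; on 'a' 17 → fail=18;  out {4}∪∅={4}
  n5('abbbc'): parent n4 fail=13; on 'c' 13 → fail=20;  out ∅∪{1}={1}
  n11('cbccc'): parent n10 fail=7; on 'c' 7→0 → fail=7;  out ∅∪{1}={1}
  n6('abbbcb'): parent n5 fail=20; on 'b' 20 → fail=21;  out {0}∪{5}={0,5}
  n12('cbcccb'): parent n11 fail=7; on 'b' 7 → fail=8;  out {2}∪∅={2}

Scan:
pos 0 'a': at 1
pos 1 'b': at 2
pos 2 'b': at 3
pos 3 'b': at 4
pos 4 'c': at 5  emit P1@[4:4]
pos 5 'b': at 6  emit P0@[0:5],P5@[3:5]
pos 6 'c': at 9 ·f  emit P1@[6:6]
pos 7 'b': at 21 ·f  emit P5@[5:7]
pos 8 'a': at 14 ·f
pos 9 'c': at 15  emit P1@[9:9]
pos 10 'b': at 16  emit P3@[7:10]
pos 11 'b': at 13 ·f
pos 12 'a': at 14
pos 13 'b': at 2 ·f
pos 14 'b': at 3
pos 15 'b': at 4
pos 16 'c': at 5  emit P1@[16:16]
pos 17 'b': at 6  emit P0@[12:17],P5@[15:17]
pos 18 'a': at 14 ·f
pos 19 'a': at 17 ·f
pos 20 'a': at 18
pos 21 'b': at 2 ·f
pos 22 'c': at 20 ·f  emit P1@[22:22]
pos 23 'c': at 7 ·f  emit P1@[23:23]
pos 24 'b': at 8
pos 25 'b': at 13 ·f
pos 26 'a': at 14
pos 27 'c': at 15  emit P1@[27:27]
pos 28 'b': at 16  emit P3@[25:28]
pos 29 'b': at 13 ·f
pos 30 'b': at 13 ·f
pos 31 'b': at 13 ·f
pos 32 'a': at 14
pos 33 'c': at 15  emit P1@[33:33]
pos 34 'b': at 16  emit P3@[31:34]
pos 35 'a': at 14 ·f
pos 36 'a': at 17 ·f
pos 37 'a': at 18
pos 38 'a': at 19  emit P4@[35:38]
pos 39 'a': at 19 ·f  emit P4@[36:39]
pos 40 'c': at 7 ·f  emit P1@[40:40]
pos 41 'a': at 1 ·f
pos 42 'a': at 17
pos 43 'a': at 18
pos 44 'a': at 19  emit P4@[41:44]
pos 45 'b': at 2 ·f
pos 46 'c': at 20 ·f  emit P1@[46:46]
pos 47 'b': at 21  emit P5@[45:47]
pos 48 'c': at 9 ·f  emit P1@[48:48]
pos 49 'b': at 21 ·f  emit P5@[47:49]
pos 50 'c': at 9 ·f  emit P1@[50:50]
pos 51 'a': at 1 ·f
pos 52 'a': at 17
pos 53 'a': at 18
pos 54 'a': at 19  emit P4@[51:54]
pos 55 'a': at 19 ·f  emit P4@[52:55]
pos 56 'c': at 7 ·f  emit P1@[56:56]
pos 57 'b': at 8
pos 58 'c': at 9  emit P1@[58:58]
pos 59 'b': at 21 ·f  emit P5@[57:59]

Result: [[4,1],[5,0],[5,5],[6,1],[7,5],[9,1],[10,3],[16,1],[17,0],[17,5],[22,1],[23,1],[27,1],[28,3],[33,1],[34,3],[38,4],[39,4],[40,1],[44,4],[46,1],[47,5],[48,1],[49,5],[50,1],[54,4],[55,4],[56,1],[58,1],[59,5]]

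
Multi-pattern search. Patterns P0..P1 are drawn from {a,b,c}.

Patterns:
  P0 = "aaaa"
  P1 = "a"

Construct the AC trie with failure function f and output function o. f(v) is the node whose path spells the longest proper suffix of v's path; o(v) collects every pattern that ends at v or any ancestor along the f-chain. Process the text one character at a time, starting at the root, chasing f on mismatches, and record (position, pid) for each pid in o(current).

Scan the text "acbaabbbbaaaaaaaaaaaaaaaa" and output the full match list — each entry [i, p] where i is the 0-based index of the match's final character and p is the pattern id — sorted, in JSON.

Build:
Trie nodes:
  0='ε' goto a→1
  1='a' goto a→2  [P1 ends]
  2='aa' goto a→3
  3='aaa' goto a→4
  4='aaaa' goto ·  [P0 ends]

Failure links (BFS by depth):
  fail(1) 'a': from fail(0)=0 chase 'a': 0 ⇒ 0;  out={1}∪out(0)={1}
  fail(2) 'aa': from fail(1)=0 chase 'a': 0 ⇒ 1;  out=∅∪out(1)={1}
  fail(3) 'aaa': from fail(2)=1 chase 'a': 1 ⇒ 2;  out=∅∪out(2)={1}
  fail(4) 'aaaa': from fail(3)=2 chase 'a': 2 ⇒ 3;  out={0}∪out(3)={0,1}

Text stream:
[0] read 'a'  n0⇒n1  → match P1@[0:0]
[1] read 'c'  n1⇒n0 ·f
[2] read 'b'  n0⇒n0
[3] read 'a'  n0⇒n1  → match P1@[3:3]
[4] read 'a'  n1⇒n2  → match P1@[4:4]
[5] read 'b'  n2⇒n0 ·f
[6] read 'b'  n0⇒n0
[7] read 'b'  n0⇒n0
[8] read 'b'  n0⇒n0
[9] read 'a'  n0⇒n1  → match P1@[9:9]
[10] read 'a'  n1⇒n2  → match P1@[10:10]
[11] read 'a'  n2⇒n3  → match P1@[11:11]
[12] read 'a'  n3⇒n4  → match P0@[9:12],P1@[12:12]
[13] read 'a'  n4⇒n4 ·f  → match P0@[10:13],P1@[13:13]
[14] read 'a'  n4⇒n4 ·f  → match P0@[11:14],P1@[14:14]
[15] read 'a'  n4⇒n4 ·f  → match P0@[12:15],P1@[15:15]
[16] read 'a'  n4⇒n4 ·f  → match P0@[13:16],P1@[16:16]
[17] read 'a'  n4⇒n4 ·f  → match P0@[14:17],P1@[17:17]
[18] read 'a'  n4⇒n4 ·f  → match P0@[15:18],P1@[18:18]
[19] read 'a'  n4⇒n4 ·f  → match P0@[16:19],P1@[19:19]
[20] read 'a'  n4⇒n4 ·f  → match P0@[17:20],P1@[20:20]
[21] read 'a'  n4⇒n4 ·f  → match P0@[18:21],P1@[21:21]
[22] read 'a'  n4⇒n4 ·f  → match P0@[19:22],P1@[22:22]
[23] read 'a'  n4⇒n4 ·f  → match P0@[20:23],P1@[23:23]
[24] read 'a'  n4⇒n4 ·f  → match P0@[21:24],P1@[24:24]

Matches: [[0,1],[3,1],[4,1],[9,1],[10,1],[11,1],[12,0],[12,1],[13,0],[13,1],[14,0],[14,1],[15,0],[15,1],[16,0],[16,1],[17,0],[17,1],[18,0],[18,1],[19,0],[19,1],[20,0],[20,1],[21,0],[21,1],[22,0],[22,1],[23,0],[23,1],[24,0],[24,1]]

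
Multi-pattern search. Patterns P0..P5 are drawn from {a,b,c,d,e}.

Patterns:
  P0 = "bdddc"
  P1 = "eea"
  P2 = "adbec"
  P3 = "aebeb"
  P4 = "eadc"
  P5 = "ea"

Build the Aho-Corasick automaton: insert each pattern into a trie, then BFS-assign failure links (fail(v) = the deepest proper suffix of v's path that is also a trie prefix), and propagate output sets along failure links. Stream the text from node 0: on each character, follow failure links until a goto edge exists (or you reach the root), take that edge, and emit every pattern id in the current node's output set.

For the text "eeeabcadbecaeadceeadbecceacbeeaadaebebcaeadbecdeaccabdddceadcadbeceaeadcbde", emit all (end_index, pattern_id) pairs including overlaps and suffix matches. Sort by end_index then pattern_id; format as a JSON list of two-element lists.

Build:
Trie nodes:
  0='ε' goto a→9 b→1 e→6
  1='b' goto d→2
  2='bd' goto d→3
  3='bdd' goto d→4
  4='bddd' goto c→5
  5='bdddc' goto ·  [P0 ends]
  6='e' goto a→18 e→7
  7='ee' goto a→8
  8='eea' goto ·  [P1 ends]
  9='a' goto d→10 e→14
  10='ad' goto b→11
  11='adb' goto e→12
  12='adbe' goto c→13
  13='adbec' goto ·  [P2 ends]
  14='ae' goto b→15
  15='aeb' goto e→16
  16='aebe' goto b→17
  17='aebeb' goto ·  [P3 ends]
  18='ea' goto d→19  [P5 ends]
  19='ead' goto c→20
  20='eadc' goto ·  [P4 ends]

BFS fail/out derivation:
  n1('b'): parent n0 fail=0; on 'b' 0 → fail=0;  out ∅∪∅=∅
  n6('e'): parent n0 fail=0; on 'e' 0 → fail=0;  out ∅∪∅=∅
  n9('a'): parent n0 fail=0; on 'a' 0 → fail=0;  out ∅∪∅=∅
  n2('bd'): parent n1 fail=0; on 'd' 0 → fail=0;  out ∅∪∅=∅
  n7('ee'): parent n6 fail=0; on 'e' 0 → fail=6;  out ∅∪∅=∅
  n10('ad'): parent n9 fail=0; on 'd' 0 → fail=0;  out ∅∪∅=∅
  n14('ae'): parent n9 fail=0; on 'e' 0 → fail=6;  out ∅∪∅=∅
  n18('ea'): parent n6 fail=0; on 'a' 0 → fail=9;  out {5}∪∅={5}
  n3('bdd'): parent n2 fail=0; on 'd' 0 → fail=0;  out ∅∪∅=∅
  n8('eea'): parent n7 fail=6; on 'a' 6 → fail=18;  out {1}∪{5}={1,5}
  n11('adb'): parent n10 fail=0; on 'b' 0 → fail=1;  out ∅∪∅=∅
  n15('aeb'): parent n14 fail=6; on 'b' 6→0 → fail=1;  out ∅∪∅=∅
  n19('ead'): parent n18 fail=9; on 'd' 9 → fail=10;  out ∅∪∅=∅
  n4('bddd'): parent n3 fail=0; on 'd' 0 → fail=0;  out ∅∪∅=∅
  n12('adbe'): parent n11 fail=1; on 'e' 1→0 → fail=6;  out ∅∪∅=∅
  n16('aebe'): parent n15 fail=1; on 'e' 1→0 → fail=6;  out ∅∪∅=∅
  n20('eadc'): parent n19 fail=10; on 'c' 10→0 → fail=0;  out {4}∪∅={4}
  n5('bdddc'): parent n4 fail=0; on 'c' 0 → fail=0;  out {0}∪∅={0}
  n13('adbec'): parent n12 fail=6; on 'c' 6→0 → fail=0;  out {2}∪∅={2}
  n17('aebeb'): parent n16 fail=6; on 'b' 6→0 → fail=1;  out {3}∪∅={3}

Scan:
[0] read 'e'  n0⇒n6
[1] read 'e'  n6⇒n7
[2] read 'e'  n7⇒n7 ·f
[3] read 'a'  n7⇒n8  → match P1@[1:3],P5@[2:3]
[4] read 'b'  n8⇒n1 ·f
[5] read 'c'  n1⇒n0 ·f
[6] read 'a'  n0⇒n9
[7] read 'd'  n9⇒n10
[8] read 'b'  n10⇒n11
[9] read 'e'  n11⇒n12
[10] read 'c'  n12⇒n13  → match P2@[6:10]
[11] read 'a'  n13⇒n9 ·f
[12] read 'e'  n9⇒n14
[13] read 'a'  n14⇒n18 ·f  → match P5@[12:13]
[14] read 'd'  n18⇒n19
[15] read 'c'  n19⇒n20  → match P4@[12:15]
[16] read 'e'  n20⇒n6 ·f
[17] read 'e'  n6⇒n7
[18] read 'a'  n7⇒n8  → match P1@[16:18],P5@[17:18]
[19] read 'd'  n8⇒n19 ·f
[20] read 'b'  n19⇒n11 ·f
[21] read 'e'  n11⇒n12
[22] read 'c'  n12⇒n13  → match P2@[18:22]
[23] read 'c'  n13⇒n0 ·f
[24] read 'e'  n0⇒n6
[25] read 'a'  n6⇒n18  → match P5@[24:25]
[26] read 'c'  n18⇒n0 ·f
[27] read 'b'  n0⇒n1
[28] read 'e'  n1⇒n6 ·f
[29] read 'e'  n6⇒n7
[30] read 'a'  n7⇒n8  → match P1@[28:30],P5@[29:30]
[31] read 'a'  n8⇒n9 ·f
[32] read 'd'  n9⇒n10
[33] read 'a'  n10⇒n9 ·f
[34] read 'e'  n9⇒n14
[35] read 'b'  n14⇒n15
[36] read 'e'  n15⇒n16
[37] read 'b'  n16⇒n17  → match P3@[33:37]
[38] read 'c'  n17⇒n0 ·f
[39] read 'a'  n0⇒n9
[40] read 'e'  n9⇒n14
[41] read 'a'  n14⇒n18 ·f  → match P5@[40:41]
[42] read 'd'  n18⇒n19
[43] read 'b'  n19⇒n11 ·f
[44] read 'e'  n11⇒n12
[45] read 'c'  n12⇒n13  → match P2@[41:45]
[46] read 'd'  n13⇒n0 ·f
[47] read 'e'  n0⇒n6
[48] read 'a'  n6⇒n18  → match P5@[47:48]
[49] read 'c'  n18⇒n0 ·f
[50] read 'c'  n0⇒n0
[51] read 'a'  n0⇒n9
[52] read 'b'  n9⇒n1 ·f
[53] read 'd'  n1⇒n2
[54] read 'd'  n2⇒n3
[55] read 'd'  n3⇒n4
[56] read 'c'  n4⇒n5  → match P0@[52:56]
[57] read 'e'  n5⇒n6 ·f
[58] read 'a'  n6⇒n18  → match P5@[57:58]
[59] read 'd'  n18⇒n19
[60] read 'c'  n19⇒n20  → match P4@[57:60]
[61] read 'a'  n20⇒n9 ·f
[62] read 'd'  n9⇒n10
[63] read 'b'  n10⇒n11
[64] read 'e'  n11⇒n12
[65] read 'c'  n12⇒n13  → match P2@[61:65]
[66] read 'e'  n13⇒n6 ·f
[67] read 'a'  n6⇒n18  → match P5@[66:67]
[68] read 'e'  n18⇒n14 ·f
[69] read 'a'  n14⇒n18 ·f  → match P5@[68:69]
[70] read 'd'  n18⇒n19
[71] read 'c'  n19⇒n20  → match P4@[68:71]
[72] read 'b'  n20⇒n1 ·f
[73] read 'd'  n1⇒n2
[74] read 'e'  n2⇒n6 ·f

All matches (sorted): [[3,1],[3,5],[10,2],[13,5],[15,4],[18,1],[18,5],[22,2],[25,5],[30,1],[30,5],[37,3],[41,5],[45,2],[48,5],[56,0],[58,5],[60,4],[65,2],[67,5],[69,5],[71,4]]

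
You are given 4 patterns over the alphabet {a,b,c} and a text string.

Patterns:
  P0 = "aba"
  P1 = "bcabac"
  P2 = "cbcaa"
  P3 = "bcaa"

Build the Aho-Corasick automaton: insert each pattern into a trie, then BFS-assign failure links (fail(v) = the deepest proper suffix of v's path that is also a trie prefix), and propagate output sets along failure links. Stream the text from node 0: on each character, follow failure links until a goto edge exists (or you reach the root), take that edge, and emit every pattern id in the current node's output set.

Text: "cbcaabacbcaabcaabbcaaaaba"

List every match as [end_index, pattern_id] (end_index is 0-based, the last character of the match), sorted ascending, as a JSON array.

Construct AC machine:
Trie (insert patterns):
  0='ε' goto a→1 b→4 c→10
  1='a' goto b→2
  2='ab' goto a→3
  3='aba' goto ·  [P0 ends]
  4='b' goto c→5
  5='bc' goto a→6
  6='bca' goto a→15 b→7
  7='bcab' goto a→8
  8='bcaba' goto c→9
  9='bcabac' goto ·  [P1 ends]
  10='c' goto b→11
  11='cb' goto c→12
  12='cbc' goto a→13
  13='cbca' goto a→14
  14='cbcaa' goto ·  [P2 ends]
  15='bcaa' goto ·  [P3 ends]

Failure links (BFS by depth):
  fail(1) 'a': from fail(0)=0 chase 'a': 0 ⇒ 0;  out=∅∪out(0)=∅
  fail(4) 'b': from fail(0)=0 chase 'b': 0 ⇒ 0;  out=∅∪out(0)=∅
  fail(10) 'c': from fail(0)=0 chase 'c': 0 ⇒ 0;  out=∅∪out(0)=∅
  fail(2) 'ab': from fail(1)=0 chase 'b': 0 ⇒ 4;  out=∅∪out(4)=∅
  fail(5) 'bc': from fail(4)=0 chase 'c': 0 ⇒ 10;  out=∅∪out(10)=∅
  fail(11) 'cb': from fail(10)=0 chase 'b': 0 ⇒ 4;  out=∅∪out(4)=∅
  fail(3) 'aba': from fail(2)=4 chase 'a': 4→0 ⇒ 1;  out={0}∪out(1)={0}
  fail(6) 'bca': from fail(5)=10 chase 'a': 10→0 ⇒ 1;  out=∅∪out(1)=∅
  fail(12) 'cbc': from fail(11)=4 chase 'c': 4 ⇒ 5;  out=∅∪out(5)=∅
  fail(7) 'bcab': from fail(6)=1 chase 'b': 1 ⇒ 2;  out=∅∪out(2)=∅
  fail(13) 'cbca': from fail(12)=5 chase 'a': 5 ⇒ 6;  out=∅∪out(6)=∅
  fail(15) 'bcaa': from fail(6)=1 chase 'a': 1→0 ⇒ 1;  out={3}∪out(1)={3}
  fail(8) 'bcaba': from fail(7)=2 chase 'a': 2 ⇒ 3;  out=∅∪out(3)={0}
  fail(14) 'cbcaa': from fail(13)=6 chase 'a': 6 ⇒ 15;  out={2}∪out(15)={2,3}
  fail(9) 'bcabac': from fail(8)=3 chase 'c': 3→1→0 ⇒ 10;  out={1}∪out(10)={1}

Run:
pos 0 'c': at 10
pos 1 'b': at 11
pos 2 'c': at 12
pos 3 'a': at 13
pos 4 'a': at 14  → match P2@[0:4],P3@[1:4]
pos 5 'b': at 2 ·f
pos 6 'a': at 3  → match P0@[4:6]
pos 7 'c': at 10 ·f
pos 8 'b': at 11
pos 9 'c': at 12
pos 10 'a': at 13
pos 11 'a': at 14  → match P2@[7:11],P3@[8:11]
pos 12 'b': at 2 ·f
pos 13 'c': at 5 ·f
pos 14 'a': at 6
pos 15 'a': at 15  → match P3@[12:15]
pos 16 'b': at 2 ·f
pos 17 'b': at 4 ·f
pos 18 'c': at 5
pos 19 'a': at 6
pos 20 'a': at 15  → match P3@[17:20]
pos 21 'a': at 1 ·f
pos 22 'a': at 1 ·f
pos 23 'b': at 2
pos 24 'a': at 3  → match P0@[22:24]

Matches: [[4,2],[4,3],[6,0],[11,2],[11,3],[15,3],[20,3],[24,0]]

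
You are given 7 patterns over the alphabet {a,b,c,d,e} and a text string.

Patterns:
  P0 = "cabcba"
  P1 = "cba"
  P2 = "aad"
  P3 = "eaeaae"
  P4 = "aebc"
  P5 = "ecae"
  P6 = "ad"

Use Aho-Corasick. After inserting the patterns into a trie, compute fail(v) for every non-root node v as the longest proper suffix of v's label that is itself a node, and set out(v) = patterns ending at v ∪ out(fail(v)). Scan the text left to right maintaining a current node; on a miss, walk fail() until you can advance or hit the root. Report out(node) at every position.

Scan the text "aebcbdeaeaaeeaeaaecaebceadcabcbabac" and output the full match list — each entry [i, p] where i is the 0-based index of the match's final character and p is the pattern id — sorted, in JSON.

Build:
Trie nodes:
  n0 'ε': a→9 c→1 e→12
  n1 'c': a→2 b→7
  n2 'ca': b→3
  n3 'cab': c→4
  n4 'cabc': b→5
  n5 'cabcb': a→6
  n6 'cabcba': ·  [P0 ends]
  n7 'cb': a→8
  n8 'cba': ·  [P1 ends]
  n9 'a': a→10 d→24 e→18
  n10 'aa': d→11
  n11 'aad': ·  [P2 ends]
  n12 'e': a→13 c→21
  n13 'ea': e→14
  n14 'eae': a→15
  n15 'eaea': a→16
  n16 'eaeaa': e→17
  n17 'eaeaae': ·  [P3 ends]
  n18 'ae': b→19
  n19 'aeb': c→20
  n20 'aebc': ·  [P4 ends]
  n21 'ec': a→22
  n22 'eca': e→23
  n23 'ecae': ·  [P5 ends]
  n24 'ad': ·  [P6 ends]

BFS fail/out derivation:
  fail(1) 'c': from fail(0)=0 chase 'c': 0 ⇒ 0;  out=∅∪out(0)=∅
  fail(9) 'a': from fail(0)=0 chase 'a': 0 ⇒ 0;  out=∅∪out(0)=∅
  fail(12) 'e': from fail(0)=0 chase 'e': 0 ⇒ 0;  out=∅∪out(0)=∅
  fail(2) 'ca': from fail(1)=0 chase 'a': 0 ⇒ 9;  out=∅∪out(9)=∅
  fail(7) 'cb': from fail(1)=0 chase 'b': 0 ⇒ 0;  out=∅∪out(0)=∅
  fail(10) 'aa': from fail(9)=0 chase 'a': 0 ⇒ 9;  out=∅∪out(9)=∅
  fail(13) 'ea': from fail(12)=0 chase 'a': 0 ⇒ 9;  out=∅∪out(9)=∅
  fail(18) 'ae': from fail(9)=0 chase 'e': 0 ⇒ 12;  out=∅∪out(12)=∅
  fail(21) 'ec': from fail(12)=0 chase 'c': 0 ⇒ 1;  out=∅∪out(1)=∅
  fail(24) 'ad': from fail(9)=0 chase 'd': 0 ⇒ 0;  out={6}∪out(0)={6}
  fail(3) 'cab': from fail(2)=9 chase 'b': 9→0 ⇒ 0;  out=∅∪out(0)=∅
  fail(8) 'cba': from fail(7)=0 chase 'a': 0 ⇒ 9;  out={1}∪out(9)={1}
  fail(11) 'aad': from fail(10)=9 chase 'd': 9 ⇒ 24;  out={2}∪out(24)={2,6}
  fail(14) 'eae': from fail(13)=9 chase 'e': 9 ⇒ 18;  out=∅∪out(18)=∅
  fail(19) 'aeb': from fail(18)=12 chase 'b': 12→0 ⇒ 0;  out=∅∪out(0)=∅
  fail(22) 'eca': from fail(21)=1 chase 'a': 1 ⇒ 2;  out=∅∪out(2)=∅
  fail(4) 'cabc': from fail(3)=0 chase 'c': 0 ⇒ 1;  out=∅∪out(1)=∅
  fail(15) 'eaea': from fail(14)=18 chase 'a': 18→12 ⇒ 13;  out=∅∪out(13)=∅
  fail(20) 'aebc': from fail(19)=0 chase 'c': 0 ⇒ 1;  out={4}∪out(1)={4}
  fail(23) 'ecae': from fail(22)=2 chase 'e': 2→9 ⇒ 18;  out={5}∪out(18)={5}
  fail(5) 'cabcb': from fail(4)=1 chase 'b': 1 ⇒ 7;  out=∅∪out(7)=∅
  fail(16) 'eaeaa': from fail(15)=13 chase 'a': 13→9 ⇒ 10;  out=∅∪out(10)=∅
  fail(6) 'cabcba': from fail(5)=7 chase 'a': 7 ⇒ 8;  out={0}∪out(8)={0,1}
  fail(17) 'eaeaae': from fail(16)=10 chase 'e': 10→9 ⇒ 18;  out={3}∪out(18)={3}

Text stream:
pos 0 'a': at 9
pos 1 'e': at 18
pos 2 'b': at 19
pos 3 'c': at 20  emit P4@[0:3]
pos 4 'b': at 7 ·f
pos 5 'd': at 0 ·f
pos 6 'e': at 12
pos 7 'a': at 13
pos 8 'e': at 14
pos 9 'a': at 15
pos 10 'a': at 16
pos 11 'e': at 17  emit P3@[6:11]
pos 12 'e': at 12 ·f
pos 13 'a': at 13
pos 14 'e': at 14
pos 15 'a': at 15
pos 16 'a': at 16
pos 17 'e': at 17  emit P3@[12:17]
pos 18 'c': at 21 ·f
pos 19 'a': at 22
pos 20 'e': at 23  emit P5@[17:20]
pos 21 'b': at 19 ·f
pos 22 'c': at 20  emit P4@[19:22]
pos 23 'e': at 12 ·f
pos 24 'a': at 13
pos 25 'd': at 24 ·f  emit P6@[24:25]
pos 26 'c': at 1 ·f
pos 27 'a': at 2
pos 28 'b': at 3
pos 29 'c': at 4
pos 30 'b': at 5
pos 31 'a': at 6  emit P0@[26:31],P1@[29:31]
pos 32 'b': at 0 ·f
pos 33 'a': at 9
pos 34 'c': at 1 ·f

Result: [[3,4],[11,3],[17,3],[20,5],[22,4],[25,6],[31,0],[31,1]]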